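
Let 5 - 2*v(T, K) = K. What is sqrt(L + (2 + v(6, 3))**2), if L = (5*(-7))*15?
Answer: 2*I*sqrt(129) ≈ 22.716*I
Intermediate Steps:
v(T, K) = 5/2 - K/2
L = -525 (L = -35*15 = -525)
sqrt(L + (2 + v(6, 3))**2) = sqrt(-525 + (2 + (5/2 - 1/2*3))**2) = sqrt(-525 + (2 + (5/2 - 3/2))**2) = sqrt(-525 + (2 + 1)**2) = sqrt(-525 + 3**2) = sqrt(-525 + 9) = sqrt(-516) = 2*I*sqrt(129)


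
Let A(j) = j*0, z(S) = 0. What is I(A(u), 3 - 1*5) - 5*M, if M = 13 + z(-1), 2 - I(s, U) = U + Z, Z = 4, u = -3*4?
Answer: -65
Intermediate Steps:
u = -12
A(j) = 0
I(s, U) = -2 - U (I(s, U) = 2 - (U + 4) = 2 - (4 + U) = 2 + (-4 - U) = -2 - U)
M = 13 (M = 13 + 0 = 13)
I(A(u), 3 - 1*5) - 5*M = (-2 - (3 - 1*5)) - 5*13 = (-2 - (3 - 5)) - 65 = (-2 - 1*(-2)) - 65 = (-2 + 2) - 65 = 0 - 65 = -65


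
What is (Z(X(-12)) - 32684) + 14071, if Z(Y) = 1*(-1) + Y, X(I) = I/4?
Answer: -18617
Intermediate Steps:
X(I) = I/4 (X(I) = I*(¼) = I/4)
Z(Y) = -1 + Y
(Z(X(-12)) - 32684) + 14071 = ((-1 + (¼)*(-12)) - 32684) + 14071 = ((-1 - 3) - 32684) + 14071 = (-4 - 32684) + 14071 = -32688 + 14071 = -18617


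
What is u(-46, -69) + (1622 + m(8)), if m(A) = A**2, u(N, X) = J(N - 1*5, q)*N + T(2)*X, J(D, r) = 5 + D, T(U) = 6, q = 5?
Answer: 3388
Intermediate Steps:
u(N, X) = N**2 + 6*X (u(N, X) = (5 + (N - 1*5))*N + 6*X = (5 + (N - 5))*N + 6*X = (5 + (-5 + N))*N + 6*X = N*N + 6*X = N**2 + 6*X)
u(-46, -69) + (1622 + m(8)) = ((-46)**2 + 6*(-69)) + (1622 + 8**2) = (2116 - 414) + (1622 + 64) = 1702 + 1686 = 3388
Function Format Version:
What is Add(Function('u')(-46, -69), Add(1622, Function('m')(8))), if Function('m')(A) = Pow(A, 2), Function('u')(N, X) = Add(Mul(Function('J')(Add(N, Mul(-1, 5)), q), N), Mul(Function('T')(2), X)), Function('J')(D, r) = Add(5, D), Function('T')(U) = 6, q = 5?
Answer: 3388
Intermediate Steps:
Function('u')(N, X) = Add(Pow(N, 2), Mul(6, X)) (Function('u')(N, X) = Add(Mul(Add(5, Add(N, Mul(-1, 5))), N), Mul(6, X)) = Add(Mul(Add(5, Add(N, -5)), N), Mul(6, X)) = Add(Mul(Add(5, Add(-5, N)), N), Mul(6, X)) = Add(Mul(N, N), Mul(6, X)) = Add(Pow(N, 2), Mul(6, X)))
Add(Function('u')(-46, -69), Add(1622, Function('m')(8))) = Add(Add(Pow(-46, 2), Mul(6, -69)), Add(1622, Pow(8, 2))) = Add(Add(2116, -414), Add(1622, 64)) = Add(1702, 1686) = 3388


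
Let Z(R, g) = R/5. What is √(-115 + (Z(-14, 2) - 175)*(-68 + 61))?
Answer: 4*√1765/5 ≈ 33.609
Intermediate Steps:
Z(R, g) = R/5 (Z(R, g) = R*(⅕) = R/5)
√(-115 + (Z(-14, 2) - 175)*(-68 + 61)) = √(-115 + ((⅕)*(-14) - 175)*(-68 + 61)) = √(-115 + (-14/5 - 175)*(-7)) = √(-115 - 889/5*(-7)) = √(-115 + 6223/5) = √(5648/5) = 4*√1765/5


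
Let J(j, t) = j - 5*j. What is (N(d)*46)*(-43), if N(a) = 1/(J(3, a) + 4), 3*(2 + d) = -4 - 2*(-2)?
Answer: 989/4 ≈ 247.25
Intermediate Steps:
d = -2 (d = -2 + (-4 - 2*(-2))/3 = -2 + (-4 + 4)/3 = -2 + (⅓)*0 = -2 + 0 = -2)
J(j, t) = -4*j
N(a) = -⅛ (N(a) = 1/(-4*3 + 4) = 1/(-12 + 4) = 1/(-8) = -⅛)
(N(d)*46)*(-43) = -⅛*46*(-43) = -23/4*(-43) = 989/4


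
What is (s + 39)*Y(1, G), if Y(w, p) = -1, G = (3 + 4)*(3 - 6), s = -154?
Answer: 115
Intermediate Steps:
G = -21 (G = 7*(-3) = -21)
(s + 39)*Y(1, G) = (-154 + 39)*(-1) = -115*(-1) = 115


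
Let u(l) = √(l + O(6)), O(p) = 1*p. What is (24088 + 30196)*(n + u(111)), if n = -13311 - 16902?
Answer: -1640082492 + 162852*√13 ≈ -1.6395e+9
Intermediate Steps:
O(p) = p
n = -30213
u(l) = √(6 + l) (u(l) = √(l + 6) = √(6 + l))
(24088 + 30196)*(n + u(111)) = (24088 + 30196)*(-30213 + √(6 + 111)) = 54284*(-30213 + √117) = 54284*(-30213 + 3*√13) = -1640082492 + 162852*√13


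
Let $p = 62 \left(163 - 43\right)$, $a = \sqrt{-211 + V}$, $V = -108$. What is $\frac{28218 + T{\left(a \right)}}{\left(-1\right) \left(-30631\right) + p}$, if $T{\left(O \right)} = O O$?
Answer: $\frac{27899}{38071} \approx 0.73281$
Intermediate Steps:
$a = i \sqrt{319}$ ($a = \sqrt{-211 - 108} = \sqrt{-319} = i \sqrt{319} \approx 17.861 i$)
$p = 7440$ ($p = 62 \cdot 120 = 7440$)
$T{\left(O \right)} = O^{2}$
$\frac{28218 + T{\left(a \right)}}{\left(-1\right) \left(-30631\right) + p} = \frac{28218 + \left(i \sqrt{319}\right)^{2}}{\left(-1\right) \left(-30631\right) + 7440} = \frac{28218 - 319}{30631 + 7440} = \frac{27899}{38071}$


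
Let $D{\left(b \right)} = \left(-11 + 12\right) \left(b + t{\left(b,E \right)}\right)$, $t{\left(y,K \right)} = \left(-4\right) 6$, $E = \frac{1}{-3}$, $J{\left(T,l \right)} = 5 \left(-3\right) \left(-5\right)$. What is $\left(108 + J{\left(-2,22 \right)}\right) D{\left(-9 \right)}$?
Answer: $-6039$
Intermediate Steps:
$J{\left(T,l \right)} = 75$ ($J{\left(T,l \right)} = \left(-15\right) \left(-5\right) = 75$)
$E = - \frac{1}{3} \approx -0.33333$
$t{\left(y,K \right)} = -24$
$D{\left(b \right)} = -24 + b$ ($D{\left(b \right)} = \left(-11 + 12\right) \left(b - 24\right) = 1 \left(-24 + b\right) = -24 + b$)
$\left(108 + J{\left(-2,22 \right)}\right) D{\left(-9 \right)} = \left(108 + 75\right) \left(-24 - 9\right) = 183 \left(-33\right) = -6039$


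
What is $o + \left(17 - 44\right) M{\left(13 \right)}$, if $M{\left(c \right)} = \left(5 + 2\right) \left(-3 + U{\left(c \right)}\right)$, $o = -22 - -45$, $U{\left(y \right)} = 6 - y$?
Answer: $1913$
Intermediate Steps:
$o = 23$ ($o = -22 + 45 = 23$)
$M{\left(c \right)} = 21 - 7 c$ ($M{\left(c \right)} = \left(5 + 2\right) \left(-3 - \left(-6 + c\right)\right) = 7 \left(3 - c\right) = 21 - 7 c$)
$o + \left(17 - 44\right) M{\left(13 \right)} = 23 + \left(17 - 44\right) \left(21 - 91\right) = 23 - -1890 = 23 + 1890 = 1913$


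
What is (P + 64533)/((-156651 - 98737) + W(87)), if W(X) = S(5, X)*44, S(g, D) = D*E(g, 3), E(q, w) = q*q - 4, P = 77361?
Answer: -70947/87500 ≈ -0.81082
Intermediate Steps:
E(q, w) = -4 + q² (E(q, w) = q² - 4 = -4 + q²)
S(g, D) = D*(-4 + g²)
W(X) = 924*X (W(X) = (X*(-4 + 5²))*44 = (X*(-4 + 25))*44 = (X*21)*44 = (21*X)*44 = 924*X)
(P + 64533)/((-156651 - 98737) + W(87)) = (77361 + 64533)/((-156651 - 98737) + 924*87) = 141894/(-255388 + 80388) = 141894/(-175000) = 141894*(-1/175000) = -70947/87500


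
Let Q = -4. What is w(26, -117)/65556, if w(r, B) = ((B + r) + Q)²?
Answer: 9025/65556 ≈ 0.13767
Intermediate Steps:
w(r, B) = (-4 + B + r)² (w(r, B) = ((B + r) - 4)² = (-4 + B + r)²)
w(26, -117)/65556 = (-4 - 117 + 26)²/65556 = (-95)²*(1/65556) = 9025*(1/65556) = 9025/65556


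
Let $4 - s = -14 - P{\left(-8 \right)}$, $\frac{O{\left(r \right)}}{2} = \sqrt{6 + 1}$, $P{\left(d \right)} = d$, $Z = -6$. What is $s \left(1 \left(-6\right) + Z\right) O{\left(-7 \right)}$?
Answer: $- 240 \sqrt{7} \approx -634.98$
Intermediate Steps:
$O{\left(r \right)} = 2 \sqrt{7}$ ($O{\left(r \right)} = 2 \sqrt{6 + 1} = 2 \sqrt{7}$)
$s = 10$ ($s = 4 - \left(-14 - -8\right) = 4 - \left(-14 + 8\right) = 4 - -6 = 4 + 6 = 10$)
$s \left(1 \left(-6\right) + Z\right) O{\left(-7 \right)} = 10 \left(1 \left(-6\right) - 6\right) 2 \sqrt{7} = 10 \left(-6 - 6\right) 2 \sqrt{7} = 10 \left(-12\right) 2 \sqrt{7} = - 120 \cdot 2 \sqrt{7} = - 240 \sqrt{7}$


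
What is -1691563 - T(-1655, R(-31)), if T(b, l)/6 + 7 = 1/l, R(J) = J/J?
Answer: -1691527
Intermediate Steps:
R(J) = 1
T(b, l) = -42 + 6/l
-1691563 - T(-1655, R(-31)) = -1691563 - (-42 + 6/1) = -1691563 - (-42 + 6*1) = -1691563 - (-42 + 6) = -1691563 - 1*(-36) = -1691563 + 36 = -1691527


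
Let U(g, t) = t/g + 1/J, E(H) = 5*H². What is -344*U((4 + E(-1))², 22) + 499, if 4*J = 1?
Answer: -78605/81 ≈ -970.43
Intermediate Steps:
J = ¼ (J = (¼)*1 = ¼ ≈ 0.25000)
U(g, t) = 4 + t/g (U(g, t) = t/g + 1/(¼) = t/g + 1*4 = t/g + 4 = 4 + t/g)
-344*U((4 + E(-1))², 22) + 499 = -344*(4 + 22/((4 + 5*(-1)²)²)) + 499 = -344*(4 + 22/((4 + 5*1)²)) + 499 = -344*(4 + 22/((4 + 5)²)) + 499 = -344*(4 + 22/(9²)) + 499 = -344*(4 + 22/81) + 499 = -344*346/81 + 499 = -119024/81 + 499 = -78605/81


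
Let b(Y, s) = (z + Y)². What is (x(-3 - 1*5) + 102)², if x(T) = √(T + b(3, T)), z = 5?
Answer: 10460 + 408*√14 ≈ 11987.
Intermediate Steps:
b(Y, s) = (5 + Y)²
x(T) = √(64 + T) (x(T) = √(T + (5 + 3)²) = √(T + 8²) = √(T + 64) = √(64 + T))
(x(-3 - 1*5) + 102)² = (√(64 + (-3 - 1*5)) + 102)² = (√(64 + (-3 - 5)) + 102)² = (√(64 - 8) + 102)² = (√56 + 102)² = (2*√14 + 102)² = (102 + 2*√14)²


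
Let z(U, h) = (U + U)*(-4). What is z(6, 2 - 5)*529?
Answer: -25392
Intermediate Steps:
z(U, h) = -8*U (z(U, h) = (2*U)*(-4) = -8*U)
z(6, 2 - 5)*529 = -8*6*529 = -48*529 = -25392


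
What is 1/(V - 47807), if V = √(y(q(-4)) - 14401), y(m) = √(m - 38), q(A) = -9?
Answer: -1/(47807 - √(-14401 + I*√47)) ≈ -2.0917e-5 - 5.2506e-8*I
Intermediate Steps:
y(m) = √(-38 + m)
V = √(-14401 + I*√47) (V = √(√(-38 - 9) - 14401) = √(√(-47) - 14401) = √(I*√47 - 14401) = √(-14401 + I*√47) ≈ 0.0286 + 120.0*I)
1/(V - 47807) = 1/(√(-14401 + I*√47) - 47807) = 1/(-47807 + √(-14401 + I*√47))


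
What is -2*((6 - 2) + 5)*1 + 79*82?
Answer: 6460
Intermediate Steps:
-2*((6 - 2) + 5)*1 + 79*82 = -2*(4 + 5)*1 + 6478 = -2*9*1 + 6478 = -18*1 + 6478 = -18 + 6478 = 6460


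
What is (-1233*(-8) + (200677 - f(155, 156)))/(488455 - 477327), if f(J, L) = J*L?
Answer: 186361/11128 ≈ 16.747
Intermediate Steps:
(-1233*(-8) + (200677 - f(155, 156)))/(488455 - 477327) = (-1233*(-8) + (200677 - 155*156))/(488455 - 477327) = (9864 + (200677 - 1*24180))/11128 = (9864 + (200677 - 24180))*(1/11128) = (9864 + 176497)*(1/11128) = 186361*(1/11128) = 186361/11128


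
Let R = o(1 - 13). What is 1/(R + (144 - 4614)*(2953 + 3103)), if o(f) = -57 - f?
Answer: -1/27070365 ≈ -3.6941e-8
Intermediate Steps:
R = -45 (R = -57 - (1 - 13) = -57 - 1*(-12) = -57 + 12 = -45)
1/(R + (144 - 4614)*(2953 + 3103)) = 1/(-45 + (144 - 4614)*(2953 + 3103)) = 1/(-45 - 4470*6056) = 1/(-45 - 27070320) = 1/(-27070365) = -1/27070365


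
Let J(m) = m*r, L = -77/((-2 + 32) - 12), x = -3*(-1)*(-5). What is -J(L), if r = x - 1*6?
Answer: -539/6 ≈ -89.833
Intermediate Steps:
x = -15 (x = 3*(-5) = -15)
L = -77/18 (L = -77/(30 - 12) = -77/18 ≈ -4.2778)
r = -21 (r = -15 - 1*6 = -15 - 6 = -21)
J(m) = -21*m (J(m) = m*(-21) = -21*m)
-J(L) = -(-21)*(-77)/18 = -1*539/6 = -539/6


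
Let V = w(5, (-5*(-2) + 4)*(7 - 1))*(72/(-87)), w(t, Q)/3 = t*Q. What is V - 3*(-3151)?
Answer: 243897/29 ≈ 8410.2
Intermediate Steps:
w(t, Q) = 3*Q*t (w(t, Q) = 3*(t*Q) = 3*(Q*t) = 3*Q*t)
V = -30240/29 (V = (3*((-5*(-2) + 4)*(7 - 1))*5)*(72/(-87)) = (3*((10 + 4)*6)*5)*(72*(-1/87)) = (3*(14*6)*5)*(-24/29) = (3*84*5)*(-24/29) = 1260*(-24/29) = -30240/29 ≈ -1042.8)
V - 3*(-3151) = -30240/29 - 3*(-3151) = -30240/29 - 1*(-9453) = -30240/29 + 9453 = 243897/29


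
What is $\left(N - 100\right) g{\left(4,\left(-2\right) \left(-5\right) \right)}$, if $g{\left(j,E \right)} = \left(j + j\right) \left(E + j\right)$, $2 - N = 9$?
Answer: $-11984$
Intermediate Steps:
$N = -7$ ($N = 2 - 9 = -7$)
$g{\left(j,E \right)} = 2 j \left(E + j\right)$
$\left(N - 100\right) g{\left(4,\left(-2\right) \left(-5\right) \right)} = \left(-7 - 100\right) 2 \cdot 4 \left(\left(-2\right) \left(-5\right) + 4\right) = - 107 \cdot 2 \cdot 4 \left(10 + 4\right) = - 107 \cdot 2 \cdot 4 \cdot 14 = \left(-107\right) 112 = -11984$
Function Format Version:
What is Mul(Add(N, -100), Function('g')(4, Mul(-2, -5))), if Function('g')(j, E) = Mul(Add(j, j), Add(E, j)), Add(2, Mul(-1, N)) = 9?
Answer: -11984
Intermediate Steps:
N = -7 (N = Add(2, Mul(-1, 9)) = Add(2, -9) = -7)
Function('g')(j, E) = Mul(2, j, Add(E, j)) (Function('g')(j, E) = Mul(Mul(2, j), Add(E, j)) = Mul(2, j, Add(E, j)))
Mul(Add(N, -100), Function('g')(4, Mul(-2, -5))) = Mul(Add(-7, -100), Mul(2, 4, Add(Mul(-2, -5), 4))) = Mul(-107, Mul(2, 4, Add(10, 4))) = Mul(-107, Mul(2, 4, 14)) = Mul(-107, 112) = -11984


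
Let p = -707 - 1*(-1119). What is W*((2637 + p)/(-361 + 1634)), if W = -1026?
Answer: -164646/67 ≈ -2457.4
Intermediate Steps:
p = 412 (p = -707 + 1119 = 412)
W*((2637 + p)/(-361 + 1634)) = -1026*(2637 + 412)/(-361 + 1634) = -3128274/1273 = -1026*3049/1273 = -164646/67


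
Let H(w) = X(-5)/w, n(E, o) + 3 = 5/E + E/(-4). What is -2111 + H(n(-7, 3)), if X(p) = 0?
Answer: -2111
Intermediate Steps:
n(E, o) = -3 + 5/E - E/4 (n(E, o) = -3 + (5/E + E/(-4)) = -3 + (5/E + E*(-¼)) = -3 + (5/E - E/4) = -3 + 5/E - E/4)
H(w) = 0 (H(w) = 0/w = 0)
-2111 + H(n(-7, 3)) = -2111 + 0 = -2111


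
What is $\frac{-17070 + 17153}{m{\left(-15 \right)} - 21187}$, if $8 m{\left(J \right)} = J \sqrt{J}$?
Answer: $- \frac{112545344}{28728897391} + \frac{9960 i \sqrt{15}}{28728897391} \approx -0.0039175 + 1.3427 \cdot 10^{-6} i$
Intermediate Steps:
$m{\left(J \right)} = \frac{J^{\frac{3}{2}}}{8}$ ($m{\left(J \right)} = \frac{J \sqrt{J}}{8} = \frac{J^{\frac{3}{2}}}{8}$)
$\frac{-17070 + 17153}{m{\left(-15 \right)} - 21187} = \frac{-17070 + 17153}{\frac{\left(-15\right)^{\frac{3}{2}}}{8} - 21187} = \frac{83}{\frac{\left(-15\right) i \sqrt{15}}{8} - 21187} = \frac{83}{- \frac{15 i \sqrt{15}}{8} - 21187} = \frac{83}{-21187 - \frac{15 i \sqrt{15}}{8}}$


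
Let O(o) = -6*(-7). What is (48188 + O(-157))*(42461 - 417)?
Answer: 2027782120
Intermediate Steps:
O(o) = 42
(48188 + O(-157))*(42461 - 417) = (48188 + 42)*(42461 - 417) = 48230*42044 = 2027782120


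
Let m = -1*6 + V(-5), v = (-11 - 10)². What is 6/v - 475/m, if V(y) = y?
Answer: 69847/1617 ≈ 43.195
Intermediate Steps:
v = 441 (v = (-21)² = 441)
m = -11 (m = -1*6 - 5 = -6 - 5 = -11)
6/v - 475/m = 6/441 - 475/(-11) = 6*(1/441) - 475*(-1/11) = 2/147 + 475/11 = 69847/1617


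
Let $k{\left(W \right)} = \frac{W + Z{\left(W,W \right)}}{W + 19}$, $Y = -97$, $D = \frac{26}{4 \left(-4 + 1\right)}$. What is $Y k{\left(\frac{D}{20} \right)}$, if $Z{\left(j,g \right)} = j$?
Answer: $\frac{2522}{2267} \approx 1.1125$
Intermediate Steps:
$D = - \frac{13}{6}$ ($D = \frac{26}{4 \left(-3\right)} = \frac{26}{-12} = 26 \left(- \frac{1}{12}\right) = - \frac{13}{6} \approx -2.1667$)
$k{\left(W \right)} = \frac{2 W}{19 + W}$ ($k{\left(W \right)} = \frac{W + W}{W + 19} = \frac{2 W}{19 + W}$)
$Y k{\left(\frac{D}{20} \right)} = - 97 \frac{2 \left(- \frac{13}{6 \cdot 20}\right)}{19 - \frac{13}{6 \cdot 20}} = - 97 \frac{2 \left(\left(- \frac{13}{6}\right) \frac{1}{20}\right)}{19 - \frac{13}{120}} = - 97 \cdot 2 \left(- \frac{13}{120}\right) \frac{1}{19 - \frac{13}{120}} = - 97 \cdot 2 \left(- \frac{13}{120}\right) \frac{1}{\frac{2267}{120}} = - 97 \cdot 2 \left(- \frac{13}{120}\right) \frac{120}{2267} = \left(-97\right) \left(- \frac{26}{2267}\right) = \frac{2522}{2267}$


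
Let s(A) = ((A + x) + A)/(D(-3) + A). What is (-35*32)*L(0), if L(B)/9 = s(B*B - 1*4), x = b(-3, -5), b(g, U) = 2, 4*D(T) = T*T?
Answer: -34560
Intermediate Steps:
D(T) = T**2/4 (D(T) = (T*T)/4 = T**2/4)
x = 2
s(A) = (2 + 2*A)/(9/4 + A) (s(A) = ((A + 2) + A)/((1/4)*(-3)**2 + A) = ((2 + A) + A)/((1/4)*9 + A) = (2 + 2*A)/(9/4 + A))
L(B) = 72*(-3 + B**2)/(-7 + 4*B**2) (L(B) = 9*(8*(1 + (B*B - 1*4))/(9 + 4*(B*B - 1*4))) = 9*(8*(1 + (B**2 - 4))/(9 + 4*(B**2 - 4))) = 9*(8*(1 + (-4 + B**2))/(9 + 4*(-4 + B**2))) = 9*(8*(-3 + B**2)/(9 + (-16 + 4*B**2))) = 9*(8*(-3 + B**2)/(-7 + 4*B**2)) = 72*(-3 + B**2)/(-7 + 4*B**2))
(-35*32)*L(0) = (-35*32)*(72*(-3 + 0**2)/(-7 + 4*0**2)) = -80640*(-3 + 0)/(-7 + 4*0) = -80640*(-3)/(-7 + 0) = -80640*(-3)/(-7) = -80640*(-1)*(-3)/7 = -1120*216/7 = -34560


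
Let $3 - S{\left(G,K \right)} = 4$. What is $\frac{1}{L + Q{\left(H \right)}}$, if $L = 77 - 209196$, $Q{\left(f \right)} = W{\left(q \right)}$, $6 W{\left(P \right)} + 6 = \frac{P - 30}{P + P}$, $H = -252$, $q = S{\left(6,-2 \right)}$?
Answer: $- \frac{12}{2509409} \approx -4.782 \cdot 10^{-6}$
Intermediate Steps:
$S{\left(G,K \right)} = -1$ ($S{\left(G,K \right)} = 3 - 4 = -1$)
$q = -1$
$W{\left(P \right)} = -1 + \frac{-30 + P}{12 P}$ ($W{\left(P \right)} = -1 + \frac{\left(P - 30\right) \frac{1}{P + P}}{6} = -1 + \frac{\left(-30 + P\right) \frac{1}{2 P}}{6} = -1 + \frac{\frac{1}{2} \frac{1}{P} \left(-30 + P\right)}{6} = -1 + \frac{-30 + P}{12 P}$)
$Q{\left(f \right)} = \frac{19}{12}$ ($Q{\left(f \right)} = \frac{-30 - -11}{12 \left(-1\right)} = \frac{1}{12} \left(-1\right) \left(-30 + 11\right) = \frac{1}{12} \left(-1\right) \left(-19\right) = \frac{19}{12}$)
$L = -209119$ ($L = 77 - 209196 = -209119$)
$\frac{1}{L + Q{\left(H \right)}} = \frac{1}{-209119 + \frac{19}{12}} = \frac{1}{- \frac{2509409}{12}} = - \frac{12}{2509409}$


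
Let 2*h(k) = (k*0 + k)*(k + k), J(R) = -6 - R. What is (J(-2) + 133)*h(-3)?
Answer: 1161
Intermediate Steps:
h(k) = k² (h(k) = ((k*0 + k)*(k + k))/2 = ((0 + k)*(2*k))/2 = (k*(2*k))/2 = (2*k²)/2 = k²)
(J(-2) + 133)*h(-3) = ((-6 - 1*(-2)) + 133)*(-3)² = ((-6 + 2) + 133)*9 = (-4 + 133)*9 = 129*9 = 1161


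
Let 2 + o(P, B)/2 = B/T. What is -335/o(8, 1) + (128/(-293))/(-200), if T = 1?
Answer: 2453907/14650 ≈ 167.50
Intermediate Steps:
o(P, B) = -4 + 2*B (o(P, B) = -4 + 2*(B/1) = -4 + 2*(B*1) = -4 + 2*B)
-335/o(8, 1) + (128/(-293))/(-200) = -335/(-4 + 2*1) + (128/(-293))/(-200) = -335/(-4 + 2) + (128*(-1/293))*(-1/200) = -335/(-2) - 128/293*(-1/200) = -335*(-1/2) + 16/7325 = 335/2 + 16/7325 = 2453907/14650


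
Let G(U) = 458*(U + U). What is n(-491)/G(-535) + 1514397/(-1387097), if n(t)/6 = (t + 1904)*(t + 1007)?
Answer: -1702551627669/169940188955 ≈ -10.019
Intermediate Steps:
n(t) = 6*(1007 + t)*(1904 + t) (n(t) = 6*((t + 1904)*(t + 1007)) = 6*((1904 + t)*(1007 + t)) = 6*((1007 + t)*(1904 + t)) = 6*(1007 + t)*(1904 + t))
G(U) = 916*U (G(U) = 458*(2*U) = 916*U)
n(-491)/G(-535) + 1514397/(-1387097) = (11503968 + 6*(-491)² + 17466*(-491))/((916*(-535))) + 1514397/(-1387097) = (11503968 + 6*241081 - 8575806)/(-490060) + 1514397*(-1/1387097) = (11503968 + 1446486 - 8575806)*(-1/490060) - 1514397/1387097 = 4374648*(-1/490060) - 1514397/1387097 = -1093662/122515 - 1514397/1387097 = -1702551627669/169940188955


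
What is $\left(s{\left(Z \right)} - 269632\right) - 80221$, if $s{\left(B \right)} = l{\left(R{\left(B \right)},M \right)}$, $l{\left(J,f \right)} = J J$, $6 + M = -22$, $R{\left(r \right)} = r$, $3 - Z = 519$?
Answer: $-83597$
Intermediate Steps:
$Z = -516$ ($Z = 3 - 519 = -516$)
$M = -28$ ($M = -6 - 22 = -28$)
$l{\left(J,f \right)} = J^{2}$
$s{\left(B \right)} = B^{2}$
$\left(s{\left(Z \right)} - 269632\right) - 80221 = \left(\left(-516\right)^{2} - 269632\right) - 80221 = \left(266256 - 269632\right) - 80221 = -3376 - 80221 = -83597$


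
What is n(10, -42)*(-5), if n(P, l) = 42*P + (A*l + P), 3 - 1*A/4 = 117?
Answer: -97910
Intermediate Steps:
A = -456 (A = 12 - 4*117 = 12 - 468 = -456)
n(P, l) = -456*l + 43*P (n(P, l) = 42*P + (-456*l + P) = 42*P + (P - 456*l) = -456*l + 43*P)
n(10, -42)*(-5) = (-456*(-42) + 43*10)*(-5) = (19152 + 430)*(-5) = 19582*(-5) = -97910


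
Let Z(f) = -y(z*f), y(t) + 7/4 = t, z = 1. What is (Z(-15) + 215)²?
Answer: 859329/16 ≈ 53708.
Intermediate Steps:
y(t) = -7/4 + t
Z(f) = 7/4 - f (Z(f) = -(-7/4 + 1*f) = -(-7/4 + f) = 7/4 - f)
(Z(-15) + 215)² = ((7/4 - 1*(-15)) + 215)² = ((7/4 + 15) + 215)² = (67/4 + 215)² = (927/4)² = 859329/16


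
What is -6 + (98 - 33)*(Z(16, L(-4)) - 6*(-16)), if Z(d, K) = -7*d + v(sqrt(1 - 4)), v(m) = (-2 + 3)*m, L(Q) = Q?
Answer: -1046 + 65*I*sqrt(3) ≈ -1046.0 + 112.58*I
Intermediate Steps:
v(m) = m (v(m) = 1*m = m)
Z(d, K) = -7*d + I*sqrt(3) (Z(d, K) = -7*d + sqrt(1 - 4) = -7*d + sqrt(-3) = -7*d + I*sqrt(3))
-6 + (98 - 33)*(Z(16, L(-4)) - 6*(-16)) = -6 + (98 - 33)*((-7*16 + I*sqrt(3)) - 6*(-16)) = -6 + 65*((-112 + I*sqrt(3)) + 96) = -6 + 65*(-16 + I*sqrt(3)) = -6 + (-1040 + 65*I*sqrt(3)) = -1046 + 65*I*sqrt(3)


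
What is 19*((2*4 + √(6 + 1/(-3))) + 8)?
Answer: 304 + 19*√51/3 ≈ 349.23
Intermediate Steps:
19*((2*4 + √(6 + 1/(-3))) + 8) = 19*((8 + √(6 - ⅓)) + 8) = 19*((8 + √(17/3)) + 8) = 19*((8 + √51/3) + 8) = 19*(16 + √51/3) = 304 + 19*√51/3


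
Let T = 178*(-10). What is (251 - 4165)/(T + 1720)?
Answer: 1957/30 ≈ 65.233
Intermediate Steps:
T = -1780
(251 - 4165)/(T + 1720) = (251 - 4165)/(-1780 + 1720) = -3914/(-60) = -3914*(-1/60) = 1957/30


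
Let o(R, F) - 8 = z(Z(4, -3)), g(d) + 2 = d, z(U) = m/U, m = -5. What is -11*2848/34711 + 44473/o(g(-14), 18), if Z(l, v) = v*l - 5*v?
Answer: 4630511677/659509 ≈ 7021.1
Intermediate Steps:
Z(l, v) = -5*v + l*v (Z(l, v) = l*v - 5*v = -5*v + l*v)
z(U) = -5/U
g(d) = -2 + d
o(R, F) = 19/3 (o(R, F) = 8 - 5*(-1/(3*(-5 + 4))) = 8 - 5/((-3*(-1))) = 8 - 5/3 = 19/3)
-11*2848/34711 + 44473/o(g(-14), 18) = -11*2848/34711 + 44473/(19/3) = -31328*1/34711 + 44473*(3/19) = -31328/34711 + 133419/19 = 4630511677/659509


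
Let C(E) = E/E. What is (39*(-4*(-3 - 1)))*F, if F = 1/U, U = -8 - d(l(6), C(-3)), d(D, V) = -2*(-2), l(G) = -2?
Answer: -52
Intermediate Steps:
C(E) = 1
d(D, V) = 4
U = -12 (U = -8 - 1*4 = -8 - 4 = -12)
F = -1/12 (F = 1/(-12) = -1/12 ≈ -0.083333)
(39*(-4*(-3 - 1)))*F = (39*(-4*(-3 - 1)))*(-1/12) = (39*(-4*(-4)))*(-1/12) = (39*16)*(-1/12) = 624*(-1/12) = -52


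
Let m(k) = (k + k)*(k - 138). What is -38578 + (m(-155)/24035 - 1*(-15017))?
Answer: -113239561/4807 ≈ -23557.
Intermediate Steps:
m(k) = 2*k*(-138 + k) (m(k) = (2*k)*(-138 + k) = 2*k*(-138 + k))
-38578 + (m(-155)/24035 - 1*(-15017)) = -38578 + ((2*(-155)*(-138 - 155))/24035 - 1*(-15017)) = -38578 + ((2*(-155)*(-293))*(1/24035) + 15017) = -38578 + (90830*(1/24035) + 15017) = -38578 + (18166/4807 + 15017) = -38578 + 72204885/4807 = -113239561/4807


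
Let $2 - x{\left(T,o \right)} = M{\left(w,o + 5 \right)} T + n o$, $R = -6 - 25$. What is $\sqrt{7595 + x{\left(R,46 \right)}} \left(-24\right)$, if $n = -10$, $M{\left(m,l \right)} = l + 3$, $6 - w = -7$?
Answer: $- 24 \sqrt{9731} \approx -2367.5$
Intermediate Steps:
$w = 13$ ($w = 6 - -7 = 6 + 7 = 13$)
$M{\left(m,l \right)} = 3 + l$
$R = -31$
$x{\left(T,o \right)} = 2 + 10 o - T \left(8 + o\right)$ ($x{\left(T,o \right)} = 2 - \left(\left(3 + \left(o + 5\right)\right) T - 10 o\right) = 2 - \left(\left(3 + \left(5 + o\right)\right) T - 10 o\right) = 2 - \left(\left(8 + o\right) T - 10 o\right) = 2 - \left(T \left(8 + o\right) - 10 o\right) = 2 - \left(- 10 o + T \left(8 + o\right)\right) = 2 + 10 o - T \left(8 + o\right)$)
$\sqrt{7595 + x{\left(R,46 \right)}} \left(-24\right) = \sqrt{7595 + \left(2 + 10 \cdot 46 - - 31 \left(8 + 46\right)\right)} \left(-24\right) = \sqrt{7595 + \left(2 + 460 - \left(-31\right) 54\right)} \left(-24\right) = \sqrt{7595 + \left(2 + 460 + 1674\right)} \left(-24\right) = \sqrt{7595 + 2136} \left(-24\right) = \sqrt{9731} \left(-24\right) = - 24 \sqrt{9731}$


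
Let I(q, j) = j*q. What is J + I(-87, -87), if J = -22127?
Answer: -14558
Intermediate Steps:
J + I(-87, -87) = -22127 - 87*(-87) = -22127 + 7569 = -14558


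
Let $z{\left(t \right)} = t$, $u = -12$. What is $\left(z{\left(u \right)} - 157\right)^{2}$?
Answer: $28561$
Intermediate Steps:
$\left(z{\left(u \right)} - 157\right)^{2} = \left(-12 - 157\right)^{2} = \left(-169\right)^{2} = 28561$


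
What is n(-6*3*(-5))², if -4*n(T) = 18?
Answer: 81/4 ≈ 20.250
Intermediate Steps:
n(T) = -9/2 (n(T) = -¼*18 = -9/2)
n(-6*3*(-5))² = (-9/2)² = 81/4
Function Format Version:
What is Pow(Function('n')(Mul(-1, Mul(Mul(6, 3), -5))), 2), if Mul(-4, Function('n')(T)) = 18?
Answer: Rational(81, 4) ≈ 20.250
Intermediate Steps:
Function('n')(T) = Rational(-9, 2) (Function('n')(T) = Mul(Rational(-1, 4), 18) = Rational(-9, 2))
Pow(Function('n')(Mul(-1, Mul(Mul(6, 3), -5))), 2) = Pow(Rational(-9, 2), 2) = Rational(81, 4)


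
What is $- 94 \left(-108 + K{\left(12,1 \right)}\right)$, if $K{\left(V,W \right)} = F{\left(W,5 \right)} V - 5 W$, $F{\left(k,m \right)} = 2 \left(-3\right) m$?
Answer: $44462$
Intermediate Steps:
$F{\left(k,m \right)} = - 6 m$
$K{\left(V,W \right)} = - 30 V - 5 W$ ($K{\left(V,W \right)} = \left(-6\right) 5 V - 5 W = - 30 V - 5 W$)
$- 94 \left(-108 + K{\left(12,1 \right)}\right) = - 94 \left(-108 - 365\right) = \left(-94\right) \left(-473\right) = 44462$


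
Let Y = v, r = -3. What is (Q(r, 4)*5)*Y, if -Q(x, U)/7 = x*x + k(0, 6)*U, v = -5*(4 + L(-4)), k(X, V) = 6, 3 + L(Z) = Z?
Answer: -17325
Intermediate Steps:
L(Z) = -3 + Z
v = 15 (v = -5*(4 + (-3 - 4)) = -5*(4 - 7) = -5*(-3) = 15)
Q(x, U) = -42*U - 7*x**2 (Q(x, U) = -7*(x*x + 6*U) = -7*(x**2 + 6*U) = -42*U - 7*x**2)
Y = 15
(Q(r, 4)*5)*Y = ((-42*4 - 7*(-3)**2)*5)*15 = ((-168 - 7*9)*5)*15 = ((-168 - 63)*5)*15 = -231*5*15 = -1155*15 = -17325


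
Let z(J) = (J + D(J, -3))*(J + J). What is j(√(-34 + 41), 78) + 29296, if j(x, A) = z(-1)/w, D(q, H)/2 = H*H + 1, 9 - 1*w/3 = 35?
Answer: 1142563/39 ≈ 29297.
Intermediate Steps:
w = -78 (w = 27 - 3*35 = 27 - 105 = -78)
D(q, H) = 2 + 2*H² (D(q, H) = 2*(H*H + 1) = 2*(H² + 1) = 2*(1 + H²) = 2 + 2*H²)
z(J) = 2*J*(20 + J) (z(J) = (J + (2 + 2*(-3)²))*(J + J) = (J + (2 + 2*9))*(2*J) = (J + (2 + 18))*(2*J) = (J + 20)*(2*J) = (20 + J)*(2*J) = 2*J*(20 + J))
j(x, A) = 19/39 (j(x, A) = (2*(-1)*(20 - 1))/(-78) = (2*(-1)*19)*(-1/78) = -38*(-1/78) = 19/39)
j(√(-34 + 41), 78) + 29296 = 19/39 + 29296 = 1142563/39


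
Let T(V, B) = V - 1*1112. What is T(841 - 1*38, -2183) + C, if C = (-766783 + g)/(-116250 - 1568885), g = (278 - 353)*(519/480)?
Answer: -16638075229/53924320 ≈ -308.54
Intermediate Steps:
T(V, B) = -1112 + V (T(V, B) = V - 1112 = -1112 + V)
g = -2595/32 (g = -38925/480 = -75*173/160 = -2595/32 ≈ -81.094)
C = 24539651/53924320 (C = (-766783 - 2595/32)/(-116250 - 1568885) = -24539651/32/(-1685135) = -24539651/32*(-1/1685135) = 24539651/53924320 ≈ 0.45508)
T(841 - 1*38, -2183) + C = (-1112 + (841 - 1*38)) + 24539651/53924320 = (-1112 + (841 - 38)) + 24539651/53924320 = (-1112 + 803) + 24539651/53924320 = -309 + 24539651/53924320 = -16638075229/53924320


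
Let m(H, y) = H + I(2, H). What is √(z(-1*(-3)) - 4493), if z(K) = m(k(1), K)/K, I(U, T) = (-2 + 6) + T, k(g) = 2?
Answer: I*√40413/3 ≈ 67.01*I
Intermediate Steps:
I(U, T) = 4 + T
m(H, y) = 4 + 2*H (m(H, y) = H + (4 + H) = 4 + 2*H)
z(K) = 8/K (z(K) = (4 + 2*2)/K = (4 + 4)/K = 8/K)
√(z(-1*(-3)) - 4493) = √(8/((-1*(-3))) - 4493) = √(8/3 - 4493) = √(-13471/3) = I*√40413/3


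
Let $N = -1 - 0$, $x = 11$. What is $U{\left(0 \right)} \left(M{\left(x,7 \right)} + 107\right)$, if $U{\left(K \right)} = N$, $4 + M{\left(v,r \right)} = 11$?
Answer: $-114$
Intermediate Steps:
$M{\left(v,r \right)} = 7$ ($M{\left(v,r \right)} = -4 + 11 = 7$)
$N = -1$ ($N = -1 + 0 = -1$)
$U{\left(K \right)} = -1$
$U{\left(0 \right)} \left(M{\left(x,7 \right)} + 107\right) = - (7 + 107) = \left(-1\right) 114 = -114$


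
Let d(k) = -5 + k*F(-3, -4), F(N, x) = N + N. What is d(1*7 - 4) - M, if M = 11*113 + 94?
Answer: -1360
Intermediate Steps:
F(N, x) = 2*N
M = 1337 (M = 1243 + 94 = 1337)
d(k) = -5 - 6*k (d(k) = -5 + k*(2*(-3)) = -5 + k*(-6) = -5 - 6*k)
d(1*7 - 4) - M = (-5 - 6*(1*7 - 4)) - 1*1337 = (-5 - 6*(7 - 4)) - 1337 = (-5 - 6*3) - 1337 = (-5 - 18) - 1337 = -23 - 1337 = -1360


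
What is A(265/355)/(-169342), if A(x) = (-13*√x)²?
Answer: -8957/12023282 ≈ -0.00074497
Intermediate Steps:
A(x) = 169*x
A(265/355)/(-169342) = (169*(265/355))/(-169342) = (169*(265*(1/355)))*(-1/169342) = (169*(53/71))*(-1/169342) = (8957/71)*(-1/169342) = -8957/12023282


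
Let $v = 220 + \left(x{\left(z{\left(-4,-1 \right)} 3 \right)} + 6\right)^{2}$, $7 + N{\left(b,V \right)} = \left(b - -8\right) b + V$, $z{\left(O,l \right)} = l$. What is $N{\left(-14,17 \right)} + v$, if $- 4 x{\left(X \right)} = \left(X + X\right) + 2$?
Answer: $363$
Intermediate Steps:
$N{\left(b,V \right)} = -7 + V + b \left(8 + b\right)$ ($N{\left(b,V \right)} = -7 + \left(\left(b - -8\right) b + V\right) = -7 + \left(\left(b + 8\right) b + V\right) = -7 + \left(\left(8 + b\right) b + V\right) = -7 + \left(b \left(8 + b\right) + V\right) = -7 + \left(V + b \left(8 + b\right)\right) = -7 + V + b \left(8 + b\right)$)
$x{\left(X \right)} = - \frac{1}{2} - \frac{X}{2}$ ($x{\left(X \right)} = - \frac{\left(X + X\right) + 2}{4} = - \frac{2 X + 2}{4} = - \frac{2 + 2 X}{4} = - \frac{1}{2} - \frac{X}{2}$)
$v = 269$ ($v = 220 + \left(\left(- \frac{1}{2} - \frac{\left(-1\right) 3}{2}\right) + 6\right)^{2} = 220 + \left(\left(- \frac{1}{2} - - \frac{3}{2}\right) + 6\right)^{2} = 220 + \left(\left(- \frac{1}{2} + \frac{3}{2}\right) + 6\right)^{2} = 220 + \left(1 + 6\right)^{2} = 220 + 7^{2} = 220 + 49 = 269$)
$N{\left(-14,17 \right)} + v = \left(-7 + 17 + \left(-14\right)^{2} + 8 \left(-14\right)\right) + 269 = \left(-7 + 17 + 196 - 112\right) + 269 = 94 + 269 = 363$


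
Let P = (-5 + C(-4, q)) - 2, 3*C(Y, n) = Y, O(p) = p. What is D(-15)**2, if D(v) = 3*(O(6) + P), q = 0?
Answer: 49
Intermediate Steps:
C(Y, n) = Y/3
P = -25/3 (P = (-5 + (1/3)*(-4)) - 2 = (-5 - 4/3) - 2 = -19/3 - 2 = -25/3 ≈ -8.3333)
D(v) = -7 (D(v) = 3*(6 - 25/3) = 3*(-7/3) = -7)
D(-15)**2 = (-7)**2 = 49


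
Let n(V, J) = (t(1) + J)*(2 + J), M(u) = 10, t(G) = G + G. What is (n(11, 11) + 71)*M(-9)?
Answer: 2400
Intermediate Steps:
t(G) = 2*G
n(V, J) = (2 + J)² (n(V, J) = (2*1 + J)*(2 + J) = (2 + J)*(2 + J) = (2 + J)²)
(n(11, 11) + 71)*M(-9) = ((4 + 11² + 4*11) + 71)*10 = ((4 + 121 + 44) + 71)*10 = (169 + 71)*10 = 240*10 = 2400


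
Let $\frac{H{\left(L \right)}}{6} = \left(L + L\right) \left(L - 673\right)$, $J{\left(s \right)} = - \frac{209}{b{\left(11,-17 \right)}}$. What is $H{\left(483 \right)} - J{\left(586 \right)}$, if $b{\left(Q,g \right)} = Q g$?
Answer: $- \frac{18721099}{17} \approx -1.1012 \cdot 10^{6}$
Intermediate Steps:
$J{\left(s \right)} = \frac{19}{17}$ ($J{\left(s \right)} = - \frac{209}{11 \left(-17\right)} = - \frac{209}{-187} = \left(-209\right) \left(- \frac{1}{187}\right) = \frac{19}{17}$)
$H{\left(L \right)} = 12 L \left(-673 + L\right)$ ($H{\left(L \right)} = 6 \left(L + L\right) \left(L - 673\right) = 6 \cdot 2 L \left(-673 + L\right) = 12 L \left(-673 + L\right)$)
$H{\left(483 \right)} - J{\left(586 \right)} = 12 \cdot 483 \left(-673 + 483\right) - \frac{19}{17} = 12 \cdot 483 \left(-190\right) - \frac{19}{17} = -1101240 - \frac{19}{17} = - \frac{18721099}{17}$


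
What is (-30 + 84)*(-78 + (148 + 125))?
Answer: 10530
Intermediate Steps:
(-30 + 84)*(-78 + (148 + 125)) = 54*(-78 + 273) = 54*195 = 10530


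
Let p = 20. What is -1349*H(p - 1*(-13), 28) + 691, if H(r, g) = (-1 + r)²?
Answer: -1380685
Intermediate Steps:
-1349*H(p - 1*(-13), 28) + 691 = -1349*(-1 + (20 - 1*(-13)))² + 691 = -1349*(-1 + (20 + 13))² + 691 = -1349*(-1 + 33)² + 691 = -1349*32² + 691 = -1349*1024 + 691 = -1381376 + 691 = -1380685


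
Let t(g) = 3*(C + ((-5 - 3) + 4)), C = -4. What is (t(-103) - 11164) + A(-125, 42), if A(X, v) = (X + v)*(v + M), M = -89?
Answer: -7287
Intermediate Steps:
A(X, v) = (-89 + v)*(X + v) (A(X, v) = (X + v)*(v - 89) = (X + v)*(-89 + v) = (-89 + v)*(X + v))
t(g) = -24 (t(g) = 3*(-4 + ((-5 - 3) + 4)) = 3*(-4 + (-8 + 4)) = 3*(-4 - 4) = 3*(-8) = -24)
(t(-103) - 11164) + A(-125, 42) = (-24 - 11164) + (42² - 89*(-125) - 89*42 - 125*42) = -11188 + (1764 + 11125 - 3738 - 5250) = -11188 + 3901 = -7287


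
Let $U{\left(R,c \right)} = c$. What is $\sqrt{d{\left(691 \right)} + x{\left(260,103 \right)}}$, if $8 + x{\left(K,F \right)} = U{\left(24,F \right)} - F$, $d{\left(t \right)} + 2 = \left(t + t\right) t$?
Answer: $2 \sqrt{238738} \approx 977.22$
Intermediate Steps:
$d{\left(t \right)} = -2 + 2 t^{2}$ ($d{\left(t \right)} = -2 + \left(t + t\right) t = -2 + 2 t t = -2 + 2 t^{2}$)
$x{\left(K,F \right)} = -8$ ($x{\left(K,F \right)} = -8 + \left(F - F\right) = -8 + 0 = -8$)
$\sqrt{d{\left(691 \right)} + x{\left(260,103 \right)}} = \sqrt{\left(-2 + 2 \cdot 691^{2}\right) - 8} = \sqrt{\left(-2 + 2 \cdot 477481\right) - 8} = \sqrt{\left(-2 + 954962\right) - 8} = \sqrt{954960 - 8} = \sqrt{954952} = 2 \sqrt{238738}$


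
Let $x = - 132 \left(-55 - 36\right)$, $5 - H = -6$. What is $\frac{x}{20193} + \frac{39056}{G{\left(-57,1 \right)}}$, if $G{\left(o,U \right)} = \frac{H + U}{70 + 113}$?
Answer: $\frac{4009014528}{6731} \approx 5.9561 \cdot 10^{5}$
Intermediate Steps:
$H = 11$ ($H = 5 - -6 = 5 + 6 = 11$)
$G{\left(o,U \right)} = \frac{11}{183} + \frac{U}{183}$ ($G{\left(o,U \right)} = \frac{11 + U}{70 + 113} = \frac{11 + U}{183} = \left(11 + U\right) \frac{1}{183} = \frac{11}{183} + \frac{U}{183}$)
$x = 12012$ ($x = \left(-132\right) \left(-91\right) = 12012$)
$\frac{x}{20193} + \frac{39056}{G{\left(-57,1 \right)}} = \frac{12012}{20193} + \frac{39056}{\frac{11}{183} + \frac{1}{183} \cdot 1} = 12012 \cdot \frac{1}{20193} + \frac{39056}{\frac{11}{183} + \frac{1}{183}} = \frac{4004}{6731} + \frac{39056}{\frac{4}{61}} = \frac{4004}{6731} + 39056 \cdot \frac{61}{4} = \frac{4004}{6731} + 595604 = \frac{4009014528}{6731}$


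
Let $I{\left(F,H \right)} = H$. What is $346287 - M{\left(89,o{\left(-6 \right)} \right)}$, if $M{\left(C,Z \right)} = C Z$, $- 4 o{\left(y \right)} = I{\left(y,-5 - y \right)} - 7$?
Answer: $\frac{692307}{2} \approx 3.4615 \cdot 10^{5}$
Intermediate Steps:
$o{\left(y \right)} = 3 + \frac{y}{4}$ ($o{\left(y \right)} = - \frac{\left(-5 - y\right) - 7}{4} = - \frac{-12 - y}{4} = 3 + \frac{y}{4}$)
$346287 - M{\left(89,o{\left(-6 \right)} \right)} = 346287 - 89 \left(3 + \frac{1}{4} \left(-6\right)\right) = 346287 - 89 \left(3 - \frac{3}{2}\right) = 346287 - 89 \cdot \frac{3}{2} = 346287 - \frac{267}{2} = \frac{692307}{2}$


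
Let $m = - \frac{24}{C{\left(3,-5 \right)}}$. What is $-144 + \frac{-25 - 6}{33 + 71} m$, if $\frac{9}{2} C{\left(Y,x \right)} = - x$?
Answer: $- \frac{17883}{130} \approx -137.56$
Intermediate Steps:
$C{\left(Y,x \right)} = - \frac{2 x}{9}$ ($C{\left(Y,x \right)} = \frac{2 \left(- x\right)}{9} = - \frac{2 x}{9}$)
$m = - \frac{108}{5}$ ($m = - \frac{24}{\left(- \frac{2}{9}\right) \left(-5\right)} = - \frac{24}{\frac{10}{9}} = \left(-24\right) \frac{9}{10} = - \frac{108}{5} \approx -21.6$)
$-144 + \frac{-25 - 6}{33 + 71} m = -144 + \frac{-25 - 6}{33 + 71} \left(- \frac{108}{5}\right) = -144 + - \frac{31}{104} \left(- \frac{108}{5}\right) = -144 + \left(-31\right) \frac{1}{104} \left(- \frac{108}{5}\right) = -144 - - \frac{837}{130} = -144 + \frac{837}{130} = - \frac{17883}{130}$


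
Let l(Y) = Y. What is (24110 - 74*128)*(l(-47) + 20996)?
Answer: 306651462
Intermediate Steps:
(24110 - 74*128)*(l(-47) + 20996) = (24110 - 74*128)*(-47 + 20996) = (24110 - 9472)*20949 = 14638*20949 = 306651462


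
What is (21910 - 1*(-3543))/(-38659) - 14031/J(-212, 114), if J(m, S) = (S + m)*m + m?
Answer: -1065839921/794983676 ≈ -1.3407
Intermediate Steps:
J(m, S) = m + m*(S + m) (J(m, S) = m*(S + m) + m = m + m*(S + m))
(21910 - 1*(-3543))/(-38659) - 14031/J(-212, 114) = (21910 - 1*(-3543))/(-38659) - 14031*(-1/(212*(1 + 114 - 212))) = (21910 + 3543)*(-1/38659) - 14031/((-212*(-97))) = 25453*(-1/38659) - 14031/20564 = -25453/38659 - 14031*1/20564 = -25453/38659 - 14031/20564 = -1065839921/794983676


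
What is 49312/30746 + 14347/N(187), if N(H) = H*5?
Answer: 243609791/14373755 ≈ 16.948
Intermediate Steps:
N(H) = 5*H
49312/30746 + 14347/N(187) = 49312/30746 + 14347/((5*187)) = 49312*(1/30746) + 14347/935 = 24656/15373 + 14347*(1/935) = 24656/15373 + 14347/935 = 243609791/14373755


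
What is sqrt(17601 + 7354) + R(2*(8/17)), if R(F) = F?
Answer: 16/17 + sqrt(24955) ≈ 158.91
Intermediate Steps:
sqrt(17601 + 7354) + R(2*(8/17)) = sqrt(17601 + 7354) + 2*(8/17) = sqrt(24955) + 2*(8*(1/17)) = sqrt(24955) + 2*(8/17) = sqrt(24955) + 16/17 = 16/17 + sqrt(24955)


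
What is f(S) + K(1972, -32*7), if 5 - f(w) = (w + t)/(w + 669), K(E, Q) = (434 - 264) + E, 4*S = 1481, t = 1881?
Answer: 8916074/4157 ≈ 2144.8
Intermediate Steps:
S = 1481/4 (S = (¼)*1481 = 1481/4 ≈ 370.25)
K(E, Q) = 170 + E
f(w) = 5 - (1881 + w)/(669 + w) (f(w) = 5 - (w + 1881)/(w + 669) = 5 - (1881 + w)/(669 + w))
f(S) + K(1972, -32*7) = 4*(366 + 1481/4)/(669 + 1481/4) + (170 + 1972) = 4*(2945/4)/(4157/4) + 2142 = 4*(4/4157)*(2945/4) + 2142 = 11780/4157 + 2142 = 8916074/4157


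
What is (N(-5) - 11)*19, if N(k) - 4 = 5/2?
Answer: -171/2 ≈ -85.500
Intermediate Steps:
N(k) = 13/2 (N(k) = 4 + 5/2 = 13/2)
(N(-5) - 11)*19 = (13/2 - 11)*19 = -9/2*19 = -171/2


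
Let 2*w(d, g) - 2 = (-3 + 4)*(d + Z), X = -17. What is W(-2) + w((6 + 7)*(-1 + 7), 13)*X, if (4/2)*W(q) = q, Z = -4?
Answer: -647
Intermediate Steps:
W(q) = q/2
w(d, g) = -1 + d/2 (w(d, g) = 1 + ((-3 + 4)*(d - 4))/2 = 1 + (1*(-4 + d))/2 = 1 + (-4 + d)/2 = 1 + (-2 + d/2) = -1 + d/2)
W(-2) + w((6 + 7)*(-1 + 7), 13)*X = (½)*(-2) + (-1 + ((6 + 7)*(-1 + 7))/2)*(-17) = -1 + (-1 + (13*6)/2)*(-17) = -1 + (-1 + (½)*78)*(-17) = -1 + (-1 + 39)*(-17) = -1 + 38*(-17) = -1 - 646 = -647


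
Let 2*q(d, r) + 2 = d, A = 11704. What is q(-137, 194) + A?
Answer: 23269/2 ≈ 11635.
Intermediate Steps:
q(d, r) = -1 + d/2
q(-137, 194) + A = (-1 + (1/2)*(-137)) + 11704 = (-1 - 137/2) + 11704 = -139/2 + 11704 = 23269/2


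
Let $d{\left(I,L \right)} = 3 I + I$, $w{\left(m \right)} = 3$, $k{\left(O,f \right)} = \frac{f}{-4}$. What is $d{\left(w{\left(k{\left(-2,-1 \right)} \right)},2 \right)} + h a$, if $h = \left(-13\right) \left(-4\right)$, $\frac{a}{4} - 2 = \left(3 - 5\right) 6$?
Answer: $-2068$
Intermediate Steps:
$k{\left(O,f \right)} = - \frac{f}{4}$ ($k{\left(O,f \right)} = f \left(- \frac{1}{4}\right) = - \frac{f}{4}$)
$d{\left(I,L \right)} = 4 I$
$a = -40$ ($a = 8 + 4 \left(3 - 5\right) 6 = 8 + 4 \left(\left(-2\right) 6\right) = 8 + 4 \left(-12\right) = 8 - 48 = -40$)
$h = 52$
$d{\left(w{\left(k{\left(-2,-1 \right)} \right)},2 \right)} + h a = 4 \cdot 3 + 52 \left(-40\right) = 12 - 2080 = -2068$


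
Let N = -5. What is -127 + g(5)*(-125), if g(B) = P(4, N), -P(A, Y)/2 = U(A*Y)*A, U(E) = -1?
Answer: -1127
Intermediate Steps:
P(A, Y) = 2*A (P(A, Y) = -(-2)*A = 2*A)
g(B) = 8 (g(B) = 2*4 = 8)
-127 + g(5)*(-125) = -127 + 8*(-125) = -127 - 1000 = -1127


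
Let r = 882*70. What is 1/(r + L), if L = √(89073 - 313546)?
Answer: 61740/3812052073 - I*√224473/3812052073 ≈ 1.6196e-5 - 1.2429e-7*I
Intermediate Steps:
r = 61740
L = I*√224473 (L = √(-224473) = I*√224473 ≈ 473.79*I)
1/(r + L) = 1/(61740 + I*√224473)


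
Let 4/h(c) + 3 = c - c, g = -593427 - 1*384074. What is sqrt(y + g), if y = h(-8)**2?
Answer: I*sqrt(8797493)/3 ≈ 988.69*I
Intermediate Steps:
g = -977501 (g = -593427 - 384074 = -977501)
h(c) = -4/3 (h(c) = 4/(-3 + (c - c)) = 4/(-3 + 0) = 4/(-3) = 4*(-1/3) = -4/3)
y = 16/9 (y = (-4/3)**2 = 16/9 ≈ 1.7778)
sqrt(y + g) = sqrt(16/9 - 977501) = sqrt(-8797493/9) = I*sqrt(8797493)/3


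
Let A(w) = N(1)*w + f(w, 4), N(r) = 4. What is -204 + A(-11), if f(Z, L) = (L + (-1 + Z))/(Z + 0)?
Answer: -2720/11 ≈ -247.27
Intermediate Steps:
f(Z, L) = (-1 + L + Z)/Z
A(w) = 4*w + (3 + w)/w (A(w) = 4*w + (-1 + 4 + w)/w = 4*w + (3 + w)/w)
-204 + A(-11) = -204 + (1 + 3/(-11) + 4*(-11)) = -204 + (1 + 3*(-1/11) - 44) = -204 + (1 - 3/11 - 44) = -204 - 476/11 = -2720/11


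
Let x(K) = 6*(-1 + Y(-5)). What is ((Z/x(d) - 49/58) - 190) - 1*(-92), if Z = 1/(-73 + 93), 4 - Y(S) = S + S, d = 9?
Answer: -4471711/45240 ≈ -98.844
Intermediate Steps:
Y(S) = 4 - 2*S (Y(S) = 4 - (S + S) = 4 - 2*S)
x(K) = 78 (x(K) = 6*(-1 + (4 - 2*(-5))) = 6*(-1 + (4 + 10)) = 6*(-1 + 14) = 6*13 = 78)
Z = 1/20 ≈ 0.050000
((Z/x(d) - 49/58) - 190) - 1*(-92) = (((1/20)/78 - 49/58) - 190) - 1*(-92) = (((1/20)*(1/78) - 49*1/58) - 190) + 92 = ((1/1560 - 49/58) - 190) + 92 = (-38191/45240 - 190) + 92 = -8633791/45240 + 92 = -4471711/45240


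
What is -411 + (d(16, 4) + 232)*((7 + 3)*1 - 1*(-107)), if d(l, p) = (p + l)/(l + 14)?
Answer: 26811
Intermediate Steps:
d(l, p) = (l + p)/(14 + l)
-411 + (d(16, 4) + 232)*((7 + 3)*1 - 1*(-107)) = -411 + ((16 + 4)/(14 + 16) + 232)*((7 + 3)*1 - 1*(-107)) = -411 + (20/30 + 232)*(10*1 + 107) = -411 + ((1/30)*20 + 232)*(10 + 107) = -411 + (2/3 + 232)*117 = -411 + (698/3)*117 = -411 + 27222 = 26811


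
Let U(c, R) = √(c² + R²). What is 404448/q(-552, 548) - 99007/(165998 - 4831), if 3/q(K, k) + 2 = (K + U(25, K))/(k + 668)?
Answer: -1013064765065/3062173 + 4213*√305329/38 ≈ -2.6957e+5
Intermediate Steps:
U(c, R) = √(R² + c²)
q(K, k) = 3/(-2 + (K + √(625 + K²))/(668 + k)) (q(K, k) = 3/(-2 + (K + √(K² + 25²))/(k + 668)) = 3/(-2 + (K + √(K² + 625))/(668 + k)) = 3/(-2 + (K + √(625 + K²))/(668 + k)))
404448/q(-552, 548) - 99007/(165998 - 4831) = 404448/((3*(668 + 548)/(-1336 - 552 + √(625 + (-552)²) - 2*548))) - 99007/(165998 - 4831) = 404448/((3*1216/(-1336 - 552 + √(625 + 304704) - 1096))) - 99007/161167 = 404448/((3*1216/(-1336 - 552 + √305329 - 1096))) - 99007*1/161167 = 404448/((3*1216/(-2984 + √305329))) - 99007/161167 = 404448/((3648/(-2984 + √305329))) - 99007/161167 = 404448*(-373/456 + √305329/3648) - 99007/161167 = (-6285796/19 + 4213*√305329/38) - 99007/161167 = -1013064765065/3062173 + 4213*√305329/38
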